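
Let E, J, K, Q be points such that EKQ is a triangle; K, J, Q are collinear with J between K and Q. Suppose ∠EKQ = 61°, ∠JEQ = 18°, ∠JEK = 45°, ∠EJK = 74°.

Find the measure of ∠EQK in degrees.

∠EQK = 56°

1. ∠EJQ = 106°  [linear pair at J on KQ]
2. ∠EQJ = 56°  [△EJQ]
3. ∠EQK = 56°  [J on ray QK]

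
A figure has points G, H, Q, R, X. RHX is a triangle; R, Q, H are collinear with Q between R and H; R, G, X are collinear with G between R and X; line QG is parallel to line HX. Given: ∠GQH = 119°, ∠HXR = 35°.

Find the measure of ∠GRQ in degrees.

∠GRQ = 84°

1. ∠GQR = 61°  [linear pair at Q on RH]
2. ∠QGR = 35°  [QG∥HX, corresponding at G]
3. ∠GRQ = 84°  [△RQG]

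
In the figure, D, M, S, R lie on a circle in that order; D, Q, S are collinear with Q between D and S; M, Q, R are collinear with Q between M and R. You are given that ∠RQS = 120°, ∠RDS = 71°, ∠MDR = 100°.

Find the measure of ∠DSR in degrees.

∠DSR = 31°

1. ∠DQR = 60°  [linear pair at Q on DS]
2. ∠DRM = 49°  [△DQR]
3. ∠DMR = 31°  [△DMR]
4. ∠DSR = 31°  [same arc DR]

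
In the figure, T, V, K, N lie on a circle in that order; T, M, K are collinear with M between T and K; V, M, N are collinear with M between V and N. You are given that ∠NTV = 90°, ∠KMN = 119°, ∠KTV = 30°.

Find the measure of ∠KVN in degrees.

1. ∠NKV = 90°  [cyclic TVKN, opposite ∠T+∠K]
2. ∠KNV = 30°  [same arc VK]
3. ∠KVN = 60°  [△VKN]

∠KVN = 60°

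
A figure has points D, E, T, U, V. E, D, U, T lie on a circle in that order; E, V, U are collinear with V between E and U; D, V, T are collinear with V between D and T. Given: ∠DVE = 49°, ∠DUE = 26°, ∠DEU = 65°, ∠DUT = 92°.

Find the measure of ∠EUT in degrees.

1. ∠TVU = 49°  [vertical angles at V]
2. ∠DTU = 65°  [same arc DU]
3. ∠EUT = 66°  [△UVT]

∠EUT = 66°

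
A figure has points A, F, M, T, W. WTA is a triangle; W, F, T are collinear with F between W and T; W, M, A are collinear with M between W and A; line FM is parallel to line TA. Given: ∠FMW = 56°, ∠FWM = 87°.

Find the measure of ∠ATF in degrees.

1. ∠MFW = 37°  [△WFM]
2. ∠MFT = 143°  [linear pair at F on WT]
3. ∠ATF = 37°  [FM∥TA, co-interior at T–F]

∠ATF = 37°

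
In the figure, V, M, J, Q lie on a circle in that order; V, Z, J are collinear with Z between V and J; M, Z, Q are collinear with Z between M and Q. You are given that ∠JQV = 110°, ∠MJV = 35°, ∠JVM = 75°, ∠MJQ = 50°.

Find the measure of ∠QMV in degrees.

∠QMV = 15°

1. ∠MQV = 35°  [same arc VM]
2. ∠MVQ = 130°  [cyclic VMJQ, opposite ∠V+∠J]
3. ∠QMV = 15°  [△VMQ]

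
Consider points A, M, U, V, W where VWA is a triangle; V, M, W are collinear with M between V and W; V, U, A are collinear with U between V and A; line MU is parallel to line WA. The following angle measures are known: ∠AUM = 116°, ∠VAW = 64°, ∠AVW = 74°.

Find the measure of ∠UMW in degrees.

∠UMW = 138°

1. ∠MUV = 64°  [linear pair at U on VA]
2. ∠MVU = 74°  [M on VW, U on VA]
3. ∠UMV = 42°  [△VMU]
4. ∠UMW = 138°  [linear pair at M on VW]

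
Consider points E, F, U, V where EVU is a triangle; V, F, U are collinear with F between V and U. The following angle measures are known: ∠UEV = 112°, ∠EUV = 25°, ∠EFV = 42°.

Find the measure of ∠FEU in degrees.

∠FEU = 17°

1. ∠EUF = 25°  [F on ray UV]
2. ∠EFU = 138°  [linear pair at F on VU]
3. ∠FEU = 17°  [△EFU]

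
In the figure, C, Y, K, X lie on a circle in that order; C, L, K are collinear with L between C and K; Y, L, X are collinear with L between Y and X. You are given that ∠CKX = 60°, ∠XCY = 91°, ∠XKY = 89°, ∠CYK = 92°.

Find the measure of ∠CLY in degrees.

1. ∠CYX = 60°  [same arc CX]
2. ∠CXY = 29°  [△CYX]
3. ∠CKY = 29°  [same arc CY]
4. ∠KCY = 59°  [△CYK]
5. ∠CLY = 61°  [△CLY]

∠CLY = 61°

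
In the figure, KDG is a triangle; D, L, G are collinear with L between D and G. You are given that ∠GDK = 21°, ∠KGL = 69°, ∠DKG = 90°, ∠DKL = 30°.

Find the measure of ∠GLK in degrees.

1. ∠KDL = 21°  [L on ray DG]
2. ∠DLK = 129°  [△KDL]
3. ∠GLK = 51°  [linear pair at L on DG]

∠GLK = 51°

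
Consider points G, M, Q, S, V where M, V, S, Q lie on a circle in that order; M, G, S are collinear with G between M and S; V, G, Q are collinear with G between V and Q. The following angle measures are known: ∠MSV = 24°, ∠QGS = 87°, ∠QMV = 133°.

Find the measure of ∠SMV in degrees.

∠SMV = 70°

1. ∠MQV = 24°  [same arc MV]
2. ∠MGV = 87°  [vertical angles at G]
3. ∠MVQ = 23°  [△MVQ]
4. ∠SMV = 70°  [△MGV]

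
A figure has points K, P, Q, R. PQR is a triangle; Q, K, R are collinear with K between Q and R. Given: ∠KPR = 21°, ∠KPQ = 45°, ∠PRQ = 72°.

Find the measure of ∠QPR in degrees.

1. ∠KRP = 72°  [K on ray RQ]
2. ∠PKR = 87°  [△PKR]
3. ∠PKQ = 93°  [linear pair at K on QR]
4. ∠KQP = 42°  [△PQK]
5. ∠PQR = 42°  [K on ray QR]
6. ∠QPR = 66°  [△PQR]

∠QPR = 66°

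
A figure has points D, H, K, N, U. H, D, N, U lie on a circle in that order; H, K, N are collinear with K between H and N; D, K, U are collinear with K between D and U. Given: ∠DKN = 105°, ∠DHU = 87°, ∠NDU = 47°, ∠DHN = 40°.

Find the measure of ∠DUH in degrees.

1. ∠HKU = 105°  [vertical angles at K]
2. ∠NHU = 47°  [same arc NU]
3. ∠DUH = 28°  [△HKU]

∠DUH = 28°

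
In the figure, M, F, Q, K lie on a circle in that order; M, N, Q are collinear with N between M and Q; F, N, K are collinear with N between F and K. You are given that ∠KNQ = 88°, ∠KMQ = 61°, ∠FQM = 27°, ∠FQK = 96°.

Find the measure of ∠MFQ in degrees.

∠MFQ = 130°

1. ∠KFQ = 61°  [same arc QK]
2. ∠FKQ = 23°  [△FQK]
3. ∠FMQ = 23°  [same arc FQ]
4. ∠MFQ = 130°  [△MFQ]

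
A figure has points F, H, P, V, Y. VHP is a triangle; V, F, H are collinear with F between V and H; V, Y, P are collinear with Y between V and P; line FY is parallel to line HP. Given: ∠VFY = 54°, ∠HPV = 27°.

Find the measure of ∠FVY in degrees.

∠FVY = 99°

1. ∠PHV = 54°  [FY∥HP, corresponding at F]
2. ∠HVP = 99°  [△VHP]
3. ∠FVY = 99°  [F on VH, Y on VP]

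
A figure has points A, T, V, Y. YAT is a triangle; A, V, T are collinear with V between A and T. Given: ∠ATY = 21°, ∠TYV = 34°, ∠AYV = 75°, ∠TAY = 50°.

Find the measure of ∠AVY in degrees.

1. ∠VTY = 21°  [V on ray TA]
2. ∠TVY = 125°  [△YVT]
3. ∠AVY = 55°  [linear pair at V on AT]

∠AVY = 55°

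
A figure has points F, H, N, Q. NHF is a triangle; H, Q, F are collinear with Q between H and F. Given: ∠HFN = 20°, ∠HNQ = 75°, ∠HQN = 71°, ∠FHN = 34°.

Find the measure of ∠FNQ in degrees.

∠FNQ = 51°

1. ∠NFQ = 20°  [Q on ray FH]
2. ∠FQN = 109°  [linear pair at Q on HF]
3. ∠FNQ = 51°  [△NQF]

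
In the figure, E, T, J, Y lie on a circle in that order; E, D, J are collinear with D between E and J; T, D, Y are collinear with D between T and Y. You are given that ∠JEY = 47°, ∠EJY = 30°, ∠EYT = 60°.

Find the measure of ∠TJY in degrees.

∠TJY = 90°

1. ∠ETY = 30°  [same arc EY]
2. ∠TEY = 90°  [△ETY]
3. ∠TJY = 90°  [cyclic ETJY, opposite ∠E+∠J]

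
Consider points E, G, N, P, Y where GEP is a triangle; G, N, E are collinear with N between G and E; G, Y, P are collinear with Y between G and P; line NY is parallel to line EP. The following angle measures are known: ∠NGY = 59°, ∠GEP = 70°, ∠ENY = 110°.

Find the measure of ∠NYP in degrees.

∠NYP = 129°

1. ∠EGP = 59°  [N on GE, Y on GP]
2. ∠EPG = 51°  [△GEP]
3. ∠GYN = 51°  [NY∥EP, corresponding at Y]
4. ∠NYP = 129°  [linear pair at Y on GP]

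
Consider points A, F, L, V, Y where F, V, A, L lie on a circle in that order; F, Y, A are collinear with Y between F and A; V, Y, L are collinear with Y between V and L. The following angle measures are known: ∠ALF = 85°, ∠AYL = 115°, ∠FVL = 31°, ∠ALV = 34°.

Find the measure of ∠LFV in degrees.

∠LFV = 98°

1. ∠AVF = 95°  [cyclic FVAL, opposite ∠V+∠L]
2. ∠FYV = 115°  [vertical angles at Y]
3. ∠AFV = 34°  [△FYV]
4. ∠FAV = 51°  [△FVA]
5. ∠FLV = 51°  [same arc FV]
6. ∠LFV = 98°  [△FVL]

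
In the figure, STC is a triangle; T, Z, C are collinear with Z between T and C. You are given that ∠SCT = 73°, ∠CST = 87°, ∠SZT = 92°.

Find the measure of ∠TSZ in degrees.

1. ∠CTS = 20°  [△STC]
2. ∠STZ = 20°  [Z on ray TC]
3. ∠TSZ = 68°  [△STZ]

∠TSZ = 68°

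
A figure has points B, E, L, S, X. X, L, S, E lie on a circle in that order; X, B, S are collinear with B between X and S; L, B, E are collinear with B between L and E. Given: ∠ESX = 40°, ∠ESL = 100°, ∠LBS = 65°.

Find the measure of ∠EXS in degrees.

1. ∠ELX = 40°  [same arc XE]
2. ∠EXL = 80°  [cyclic XLSE, opposite ∠X+∠S]
3. ∠EBX = 65°  [vertical angles at B]
4. ∠LEX = 60°  [△XLE]
5. ∠EXS = 55°  [△XBE]

∠EXS = 55°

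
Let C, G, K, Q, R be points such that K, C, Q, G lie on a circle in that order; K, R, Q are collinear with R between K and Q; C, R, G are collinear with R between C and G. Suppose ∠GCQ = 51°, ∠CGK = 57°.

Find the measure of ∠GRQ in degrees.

1. ∠GKQ = 51°  [same arc QG]
2. ∠GRK = 72°  [△KRG]
3. ∠GRQ = 108°  [linear pair at R on KQ]

∠GRQ = 108°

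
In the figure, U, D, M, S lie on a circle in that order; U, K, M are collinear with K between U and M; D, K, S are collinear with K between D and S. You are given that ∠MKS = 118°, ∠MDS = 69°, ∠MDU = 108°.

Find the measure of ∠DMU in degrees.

∠DMU = 49°

1. ∠DKU = 118°  [vertical angles at K]
2. ∠DKM = 62°  [linear pair at K on UM]
3. ∠DMU = 49°  [△DKM]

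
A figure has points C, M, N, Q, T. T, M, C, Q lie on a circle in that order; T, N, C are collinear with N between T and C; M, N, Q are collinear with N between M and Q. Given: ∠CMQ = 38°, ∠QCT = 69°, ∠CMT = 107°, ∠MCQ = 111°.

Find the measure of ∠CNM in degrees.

1. ∠CQM = 31°  [△MCQ]
2. ∠QMT = 69°  [same arc TQ]
3. ∠CTM = 31°  [same arc MC]
4. ∠MNT = 80°  [△TNM]
5. ∠CNM = 100°  [linear pair at N on TC]

∠CNM = 100°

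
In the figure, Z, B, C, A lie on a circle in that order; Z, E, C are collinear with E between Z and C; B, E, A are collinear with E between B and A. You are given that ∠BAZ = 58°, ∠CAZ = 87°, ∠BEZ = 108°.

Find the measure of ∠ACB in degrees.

1. ∠BCZ = 58°  [same arc ZB]
2. ∠CBZ = 93°  [cyclic ZBCA, opposite ∠B+∠A]
3. ∠BEC = 72°  [linear pair at E on ZC]
4. ∠BZC = 29°  [△ZBC]
5. ∠ABC = 50°  [△BEC]
6. ∠BAC = 29°  [same arc BC]
7. ∠ACB = 101°  [△BCA]

∠ACB = 101°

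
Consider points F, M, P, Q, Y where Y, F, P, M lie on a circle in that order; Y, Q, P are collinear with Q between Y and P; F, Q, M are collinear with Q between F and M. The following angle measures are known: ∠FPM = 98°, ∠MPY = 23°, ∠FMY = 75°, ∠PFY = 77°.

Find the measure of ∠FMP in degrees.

1. ∠FPY = 75°  [same arc YF]
2. ∠FYP = 28°  [△YFP]
3. ∠FMP = 28°  [same arc FP]

∠FMP = 28°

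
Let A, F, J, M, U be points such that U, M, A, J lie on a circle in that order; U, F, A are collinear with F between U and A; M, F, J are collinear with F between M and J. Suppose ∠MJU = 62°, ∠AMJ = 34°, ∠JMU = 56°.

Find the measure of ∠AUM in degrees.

1. ∠MAU = 62°  [same arc UM]
2. ∠AFM = 84°  [△MFA]
3. ∠MFU = 96°  [linear pair at F on UA]
4. ∠AUM = 28°  [△UFM]

∠AUM = 28°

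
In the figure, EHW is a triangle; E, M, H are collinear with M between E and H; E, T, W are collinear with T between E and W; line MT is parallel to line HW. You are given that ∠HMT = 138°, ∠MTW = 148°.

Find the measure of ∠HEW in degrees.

1. ∠EMT = 42°  [linear pair at M on EH]
2. ∠ETM = 32°  [linear pair at T on EW]
3. ∠MET = 106°  [△EMT]
4. ∠HEW = 106°  [M on EH, T on EW]

∠HEW = 106°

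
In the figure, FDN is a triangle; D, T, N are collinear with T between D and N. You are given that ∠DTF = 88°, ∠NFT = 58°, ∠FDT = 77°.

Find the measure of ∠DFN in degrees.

1. ∠FTN = 92°  [linear pair at T on DN]
2. ∠FNT = 30°  [△FTN]
3. ∠FDN = 77°  [T on ray DN]
4. ∠DNF = 30°  [T on ray ND]
5. ∠DFN = 73°  [△FDN]

∠DFN = 73°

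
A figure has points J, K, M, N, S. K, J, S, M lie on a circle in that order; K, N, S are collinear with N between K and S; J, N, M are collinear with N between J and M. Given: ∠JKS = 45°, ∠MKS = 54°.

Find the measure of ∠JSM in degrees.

∠JSM = 81°

1. ∠JMS = 45°  [same arc JS]
2. ∠MJS = 54°  [same arc SM]
3. ∠JSM = 81°  [△JSM]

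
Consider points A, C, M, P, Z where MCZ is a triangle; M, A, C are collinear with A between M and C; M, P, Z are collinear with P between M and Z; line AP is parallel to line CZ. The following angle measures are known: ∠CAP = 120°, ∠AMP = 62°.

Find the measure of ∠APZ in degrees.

∠APZ = 122°

1. ∠MAP = 60°  [linear pair at A on MC]
2. ∠APM = 58°  [△MAP]
3. ∠APZ = 122°  [linear pair at P on MZ]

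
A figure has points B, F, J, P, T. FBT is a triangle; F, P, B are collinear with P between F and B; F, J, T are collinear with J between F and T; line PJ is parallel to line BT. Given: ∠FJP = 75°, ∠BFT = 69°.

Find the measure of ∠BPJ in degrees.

∠BPJ = 144°

1. ∠BTF = 75°  [PJ∥BT, corresponding at J]
2. ∠FBT = 36°  [△FBT]
3. ∠FPJ = 36°  [PJ∥BT, corresponding at P]
4. ∠BPJ = 144°  [linear pair at P on FB]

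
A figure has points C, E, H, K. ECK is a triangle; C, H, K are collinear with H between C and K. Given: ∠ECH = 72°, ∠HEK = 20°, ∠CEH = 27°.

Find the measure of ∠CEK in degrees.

∠CEK = 47°

1. ∠CHE = 81°  [△ECH]
2. ∠ECK = 72°  [H on ray CK]
3. ∠EHK = 99°  [linear pair at H on CK]
4. ∠EKH = 61°  [△EHK]
5. ∠CKE = 61°  [H on ray KC]
6. ∠CEK = 47°  [△ECK]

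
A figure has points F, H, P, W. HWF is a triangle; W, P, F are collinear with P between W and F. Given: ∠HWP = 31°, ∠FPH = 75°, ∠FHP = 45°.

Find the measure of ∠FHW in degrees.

1. ∠FWH = 31°  [P on ray WF]
2. ∠HFP = 60°  [△HPF]
3. ∠HFW = 60°  [P on ray FW]
4. ∠FHW = 89°  [△HWF]

∠FHW = 89°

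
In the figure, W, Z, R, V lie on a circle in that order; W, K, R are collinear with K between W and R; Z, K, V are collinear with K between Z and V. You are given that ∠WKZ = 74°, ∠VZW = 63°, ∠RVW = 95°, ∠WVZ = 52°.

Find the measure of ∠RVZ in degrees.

∠RVZ = 43°

1. ∠RKV = 74°  [vertical angles at K]
2. ∠VRW = 63°  [same arc WV]
3. ∠RVZ = 43°  [△RKV]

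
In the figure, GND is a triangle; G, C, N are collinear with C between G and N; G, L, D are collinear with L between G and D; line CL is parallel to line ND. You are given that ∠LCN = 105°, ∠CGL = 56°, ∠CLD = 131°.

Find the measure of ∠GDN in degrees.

1. ∠GCL = 75°  [linear pair at C on GN]
2. ∠CLG = 49°  [△GCL]
3. ∠GDN = 49°  [CL∥ND, corresponding at L]

∠GDN = 49°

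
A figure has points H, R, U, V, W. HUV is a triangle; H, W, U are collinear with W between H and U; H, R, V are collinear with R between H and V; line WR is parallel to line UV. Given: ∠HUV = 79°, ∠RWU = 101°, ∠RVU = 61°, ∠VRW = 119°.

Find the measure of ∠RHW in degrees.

∠RHW = 40°

1. ∠HWR = 79°  [WR∥UV, corresponding at W]
2. ∠HRW = 61°  [linear pair at R on HV]
3. ∠RHW = 40°  [△HWR]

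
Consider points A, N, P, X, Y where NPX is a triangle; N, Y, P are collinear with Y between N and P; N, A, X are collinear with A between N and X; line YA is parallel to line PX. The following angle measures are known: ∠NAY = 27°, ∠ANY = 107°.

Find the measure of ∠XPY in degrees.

∠XPY = 46°

1. ∠AYN = 46°  [△NYA]
2. ∠AYP = 134°  [linear pair at Y on NP]
3. ∠XPY = 46°  [YA∥PX, co-interior at P–Y]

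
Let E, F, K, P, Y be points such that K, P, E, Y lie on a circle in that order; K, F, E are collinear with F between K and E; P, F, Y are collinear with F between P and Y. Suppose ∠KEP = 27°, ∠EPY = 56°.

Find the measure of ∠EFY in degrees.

1. ∠KYP = 27°  [same arc KP]
2. ∠EKY = 56°  [same arc EY]
3. ∠KFY = 97°  [△KFY]
4. ∠EFY = 83°  [linear pair at F on KE]

∠EFY = 83°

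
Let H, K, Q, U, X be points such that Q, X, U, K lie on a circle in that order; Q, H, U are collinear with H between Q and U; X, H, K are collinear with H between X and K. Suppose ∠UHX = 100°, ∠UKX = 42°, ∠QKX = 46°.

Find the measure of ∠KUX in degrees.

∠KUX = 104°

1. ∠QUX = 46°  [same arc QX]
2. ∠KXU = 34°  [△XHU]
3. ∠KUX = 104°  [△XUK]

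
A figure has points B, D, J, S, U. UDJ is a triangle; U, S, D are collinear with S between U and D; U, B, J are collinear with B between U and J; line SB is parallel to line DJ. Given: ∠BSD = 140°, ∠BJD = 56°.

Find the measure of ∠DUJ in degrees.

∠DUJ = 84°

1. ∠BSU = 40°  [linear pair at S on UD]
2. ∠DJU = 56°  [B on ray JU]
3. ∠JDU = 40°  [SB∥DJ, corresponding at S]
4. ∠DUJ = 84°  [△UDJ]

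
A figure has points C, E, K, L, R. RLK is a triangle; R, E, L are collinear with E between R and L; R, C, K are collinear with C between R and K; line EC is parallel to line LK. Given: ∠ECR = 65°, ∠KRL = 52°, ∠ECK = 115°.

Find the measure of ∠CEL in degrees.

1. ∠LKR = 65°  [EC∥LK, corresponding at C]
2. ∠KLR = 63°  [△RLK]
3. ∠CER = 63°  [EC∥LK, corresponding at E]
4. ∠CEL = 117°  [linear pair at E on RL]

∠CEL = 117°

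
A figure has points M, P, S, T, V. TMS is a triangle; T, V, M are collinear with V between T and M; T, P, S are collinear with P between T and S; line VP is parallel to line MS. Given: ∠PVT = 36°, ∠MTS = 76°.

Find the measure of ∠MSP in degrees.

∠MSP = 68°

1. ∠SMT = 36°  [VP∥MS, corresponding at V]
2. ∠MST = 68°  [△TMS]
3. ∠MSP = 68°  [P on ray ST]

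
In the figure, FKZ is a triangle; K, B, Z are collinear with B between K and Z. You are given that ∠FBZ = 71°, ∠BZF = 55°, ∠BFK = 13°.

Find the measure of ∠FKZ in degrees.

∠FKZ = 58°

1. ∠FBK = 109°  [linear pair at B on KZ]
2. ∠BKF = 58°  [△FKB]
3. ∠FKZ = 58°  [B on ray KZ]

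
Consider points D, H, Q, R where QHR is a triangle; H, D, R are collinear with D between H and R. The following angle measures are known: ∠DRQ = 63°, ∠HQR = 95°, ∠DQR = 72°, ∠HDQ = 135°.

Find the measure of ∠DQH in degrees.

∠DQH = 23°

1. ∠HRQ = 63°  [D on ray RH]
2. ∠QHR = 22°  [△QHR]
3. ∠DHQ = 22°  [D on ray HR]
4. ∠DQH = 23°  [△QHD]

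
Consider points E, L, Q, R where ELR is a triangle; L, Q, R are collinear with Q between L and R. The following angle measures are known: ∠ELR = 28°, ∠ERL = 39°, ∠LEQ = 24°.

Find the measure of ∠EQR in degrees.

1. ∠ELQ = 28°  [Q on ray LR]
2. ∠EQL = 128°  [△ELQ]
3. ∠EQR = 52°  [linear pair at Q on LR]

∠EQR = 52°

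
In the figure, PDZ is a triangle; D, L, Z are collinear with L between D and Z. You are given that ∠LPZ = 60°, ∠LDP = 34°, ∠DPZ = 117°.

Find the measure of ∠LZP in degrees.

1. ∠PDZ = 34°  [L on ray DZ]
2. ∠DZP = 29°  [△PDZ]
3. ∠LZP = 29°  [L on ray ZD]

∠LZP = 29°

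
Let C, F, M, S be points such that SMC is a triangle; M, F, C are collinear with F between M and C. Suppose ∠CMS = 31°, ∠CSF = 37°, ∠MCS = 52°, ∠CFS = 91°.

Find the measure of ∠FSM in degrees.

1. ∠FMS = 31°  [F on ray MC]
2. ∠MFS = 89°  [linear pair at F on MC]
3. ∠FSM = 60°  [△SMF]

∠FSM = 60°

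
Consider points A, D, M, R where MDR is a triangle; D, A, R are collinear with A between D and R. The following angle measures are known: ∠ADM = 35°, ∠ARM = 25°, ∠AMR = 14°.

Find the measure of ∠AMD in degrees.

∠AMD = 106°

1. ∠MAR = 141°  [△MAR]
2. ∠DAM = 39°  [linear pair at A on DR]
3. ∠AMD = 106°  [△MDA]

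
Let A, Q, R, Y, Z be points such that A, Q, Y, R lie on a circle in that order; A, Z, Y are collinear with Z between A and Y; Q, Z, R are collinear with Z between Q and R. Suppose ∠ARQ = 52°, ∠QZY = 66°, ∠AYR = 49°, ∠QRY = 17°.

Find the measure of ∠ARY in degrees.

∠ARY = 69°

1. ∠AYQ = 52°  [same arc AQ]
2. ∠QAY = 17°  [same arc QY]
3. ∠AQY = 111°  [△AQY]
4. ∠ARY = 69°  [cyclic AQYR, opposite ∠Q+∠R]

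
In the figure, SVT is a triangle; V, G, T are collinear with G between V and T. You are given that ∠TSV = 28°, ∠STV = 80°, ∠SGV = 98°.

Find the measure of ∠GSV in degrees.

∠GSV = 10°

1. ∠SVT = 72°  [△SVT]
2. ∠GVS = 72°  [G on ray VT]
3. ∠GSV = 10°  [△SVG]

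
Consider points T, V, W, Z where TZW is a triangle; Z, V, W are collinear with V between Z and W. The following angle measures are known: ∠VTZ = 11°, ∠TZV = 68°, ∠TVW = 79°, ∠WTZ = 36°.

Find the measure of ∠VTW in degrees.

1. ∠TZW = 68°  [V on ray ZW]
2. ∠TWZ = 76°  [△TZW]
3. ∠TWV = 76°  [V on ray WZ]
4. ∠VTW = 25°  [△TVW]

∠VTW = 25°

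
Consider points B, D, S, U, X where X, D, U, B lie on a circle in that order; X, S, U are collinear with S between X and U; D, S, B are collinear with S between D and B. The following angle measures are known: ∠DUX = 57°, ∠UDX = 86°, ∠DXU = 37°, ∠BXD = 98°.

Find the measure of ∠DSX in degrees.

∠DSX = 118°

1. ∠DBX = 57°  [same arc XD]
2. ∠BDX = 25°  [△XDB]
3. ∠DSX = 118°  [△XSD]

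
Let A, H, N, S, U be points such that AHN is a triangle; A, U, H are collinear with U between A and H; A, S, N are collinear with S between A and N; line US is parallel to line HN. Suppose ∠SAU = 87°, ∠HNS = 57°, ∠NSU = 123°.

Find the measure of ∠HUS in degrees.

1. ∠ASU = 57°  [linear pair at S on AN]
2. ∠AUS = 36°  [△AUS]
3. ∠HUS = 144°  [linear pair at U on AH]

∠HUS = 144°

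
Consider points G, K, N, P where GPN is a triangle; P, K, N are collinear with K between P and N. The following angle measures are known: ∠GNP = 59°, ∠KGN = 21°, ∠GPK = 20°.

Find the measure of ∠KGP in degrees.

∠KGP = 80°

1. ∠GNK = 59°  [K on ray NP]
2. ∠GKN = 100°  [△GKN]
3. ∠GKP = 80°  [linear pair at K on PN]
4. ∠KGP = 80°  [△GPK]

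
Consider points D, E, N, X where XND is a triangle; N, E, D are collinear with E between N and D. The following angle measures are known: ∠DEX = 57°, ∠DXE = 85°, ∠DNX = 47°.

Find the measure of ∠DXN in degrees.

1. ∠EDX = 38°  [△XED]
2. ∠NDX = 38°  [E on ray DN]
3. ∠DXN = 95°  [△XND]

∠DXN = 95°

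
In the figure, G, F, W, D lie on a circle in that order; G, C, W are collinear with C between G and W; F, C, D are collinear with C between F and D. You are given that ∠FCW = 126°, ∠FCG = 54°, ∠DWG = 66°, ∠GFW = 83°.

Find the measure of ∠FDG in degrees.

∠FDG = 37°

1. ∠DCG = 126°  [vertical angles at C]
2. ∠GDW = 97°  [cyclic GFWD, opposite ∠F+∠D]
3. ∠DGW = 17°  [△GWD]
4. ∠FDG = 37°  [△GCD]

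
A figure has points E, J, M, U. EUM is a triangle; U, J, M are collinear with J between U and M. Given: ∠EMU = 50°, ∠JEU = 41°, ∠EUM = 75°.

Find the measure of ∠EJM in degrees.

1. ∠EUJ = 75°  [J on ray UM]
2. ∠EJU = 64°  [△EUJ]
3. ∠EJM = 116°  [linear pair at J on UM]

∠EJM = 116°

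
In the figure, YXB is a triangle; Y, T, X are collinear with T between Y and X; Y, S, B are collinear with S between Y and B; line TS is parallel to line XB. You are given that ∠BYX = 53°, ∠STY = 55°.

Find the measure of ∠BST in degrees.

1. ∠SYT = 53°  [T on YX, S on YB]
2. ∠TSY = 72°  [△YTS]
3. ∠BST = 108°  [linear pair at S on YB]

∠BST = 108°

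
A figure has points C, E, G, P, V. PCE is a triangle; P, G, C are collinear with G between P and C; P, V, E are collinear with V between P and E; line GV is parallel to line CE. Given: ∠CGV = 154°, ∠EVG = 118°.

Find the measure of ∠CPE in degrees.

1. ∠PGV = 26°  [linear pair at G on PC]
2. ∠GVP = 62°  [linear pair at V on PE]
3. ∠GPV = 92°  [△PGV]
4. ∠CPE = 92°  [G on PC, V on PE]

∠CPE = 92°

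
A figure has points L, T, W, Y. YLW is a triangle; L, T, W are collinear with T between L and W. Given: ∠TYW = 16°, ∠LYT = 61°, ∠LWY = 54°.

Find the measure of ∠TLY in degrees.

∠TLY = 49°

1. ∠TWY = 54°  [T on ray WL]
2. ∠WTY = 110°  [△YTW]
3. ∠LTY = 70°  [linear pair at T on LW]
4. ∠TLY = 49°  [△YLT]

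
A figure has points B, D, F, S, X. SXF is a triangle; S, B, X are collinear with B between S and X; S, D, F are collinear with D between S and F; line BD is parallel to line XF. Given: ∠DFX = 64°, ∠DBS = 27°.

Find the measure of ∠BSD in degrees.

1. ∠SFX = 64°  [D on ray FS]
2. ∠FXS = 27°  [BD∥XF, corresponding at B]
3. ∠FSX = 89°  [△SXF]
4. ∠BSD = 89°  [B on SX, D on SF]

∠BSD = 89°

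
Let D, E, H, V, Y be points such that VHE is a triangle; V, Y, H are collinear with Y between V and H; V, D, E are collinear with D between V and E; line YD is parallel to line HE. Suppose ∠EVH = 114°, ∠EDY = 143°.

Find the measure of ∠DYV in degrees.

∠DYV = 29°

1. ∠DVY = 114°  [Y on VH, D on VE]
2. ∠VDY = 37°  [linear pair at D on VE]
3. ∠DYV = 29°  [△VYD]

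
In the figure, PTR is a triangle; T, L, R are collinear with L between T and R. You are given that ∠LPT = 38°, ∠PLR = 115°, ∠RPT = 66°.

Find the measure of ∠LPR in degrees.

1. ∠PLT = 65°  [linear pair at L on TR]
2. ∠LTP = 77°  [△PTL]
3. ∠PTR = 77°  [L on ray TR]
4. ∠PRT = 37°  [△PTR]
5. ∠LRP = 37°  [L on ray RT]
6. ∠LPR = 28°  [△PLR]

∠LPR = 28°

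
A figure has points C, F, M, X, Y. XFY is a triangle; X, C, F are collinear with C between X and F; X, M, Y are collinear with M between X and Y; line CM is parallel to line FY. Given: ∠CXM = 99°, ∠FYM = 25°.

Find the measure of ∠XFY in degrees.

∠XFY = 56°

1. ∠FXY = 99°  [C on XF, M on XY]
2. ∠FYX = 25°  [M on ray YX]
3. ∠XFY = 56°  [△XFY]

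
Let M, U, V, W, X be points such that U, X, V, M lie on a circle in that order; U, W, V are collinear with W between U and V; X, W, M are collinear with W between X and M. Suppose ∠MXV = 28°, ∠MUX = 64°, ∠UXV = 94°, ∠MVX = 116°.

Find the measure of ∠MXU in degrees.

∠MXU = 66°

1. ∠MUV = 28°  [same arc VM]
2. ∠UMV = 86°  [cyclic UXVM, opposite ∠X+∠M]
3. ∠MVU = 66°  [△UVM]
4. ∠MXU = 66°  [same arc UM]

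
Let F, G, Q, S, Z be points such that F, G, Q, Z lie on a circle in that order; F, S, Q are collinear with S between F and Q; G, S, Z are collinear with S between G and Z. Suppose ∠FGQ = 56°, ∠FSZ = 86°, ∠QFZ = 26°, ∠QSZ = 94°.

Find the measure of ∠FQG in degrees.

∠FQG = 68°

1. ∠GSQ = 86°  [vertical angles at S]
2. ∠QGZ = 26°  [same arc QZ]
3. ∠FQG = 68°  [△GSQ]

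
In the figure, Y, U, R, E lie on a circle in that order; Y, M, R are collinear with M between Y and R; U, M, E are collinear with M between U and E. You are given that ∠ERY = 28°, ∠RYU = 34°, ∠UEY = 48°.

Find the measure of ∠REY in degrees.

∠REY = 82°

1. ∠URY = 48°  [same arc YU]
2. ∠RUY = 98°  [△YUR]
3. ∠REY = 82°  [cyclic YURE, opposite ∠U+∠E]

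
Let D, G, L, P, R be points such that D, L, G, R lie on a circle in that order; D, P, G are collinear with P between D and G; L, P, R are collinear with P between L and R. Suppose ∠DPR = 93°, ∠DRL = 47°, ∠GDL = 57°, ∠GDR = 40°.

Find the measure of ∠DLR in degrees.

1. ∠GPL = 93°  [vertical angles at P]
2. ∠DPL = 87°  [linear pair at P on DG]
3. ∠DLR = 36°  [△DPL]

∠DLR = 36°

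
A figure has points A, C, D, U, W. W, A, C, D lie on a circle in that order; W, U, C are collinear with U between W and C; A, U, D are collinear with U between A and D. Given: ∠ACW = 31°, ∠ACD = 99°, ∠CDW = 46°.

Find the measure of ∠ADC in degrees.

1. ∠CAW = 134°  [cyclic WACD, opposite ∠A+∠D]
2. ∠AWC = 15°  [△WAC]
3. ∠ADC = 15°  [same arc AC]

∠ADC = 15°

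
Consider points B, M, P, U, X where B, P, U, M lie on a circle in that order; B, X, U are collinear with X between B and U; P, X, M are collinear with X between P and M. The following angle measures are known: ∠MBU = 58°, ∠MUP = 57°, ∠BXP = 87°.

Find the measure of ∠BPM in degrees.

1. ∠MPU = 58°  [same arc UM]
2. ∠PMU = 65°  [△PUM]
3. ∠PBU = 65°  [same arc PU]
4. ∠BPM = 28°  [△BXP]

∠BPM = 28°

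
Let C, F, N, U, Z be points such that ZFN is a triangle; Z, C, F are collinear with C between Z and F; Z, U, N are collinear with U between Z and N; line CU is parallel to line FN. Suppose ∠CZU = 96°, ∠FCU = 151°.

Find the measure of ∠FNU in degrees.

∠FNU = 55°

1. ∠UCZ = 29°  [linear pair at C on ZF]
2. ∠CUZ = 55°  [△ZCU]
3. ∠CUN = 125°  [linear pair at U on ZN]
4. ∠FNU = 55°  [CU∥FN, co-interior at N–U]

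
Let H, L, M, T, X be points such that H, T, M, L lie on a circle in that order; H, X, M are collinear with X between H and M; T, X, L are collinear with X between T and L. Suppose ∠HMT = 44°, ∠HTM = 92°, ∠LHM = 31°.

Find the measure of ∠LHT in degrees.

∠LHT = 75°

1. ∠MHT = 44°  [△HTM]
2. ∠LTM = 31°  [same arc ML]
3. ∠MLT = 44°  [same arc TM]
4. ∠LMT = 105°  [△TML]
5. ∠LHT = 75°  [cyclic HTML, opposite ∠H+∠M]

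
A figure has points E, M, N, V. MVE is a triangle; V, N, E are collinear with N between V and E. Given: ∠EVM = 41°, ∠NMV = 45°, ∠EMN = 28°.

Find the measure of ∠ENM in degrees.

1. ∠MVN = 41°  [N on ray VE]
2. ∠MNV = 94°  [△MVN]
3. ∠ENM = 86°  [linear pair at N on VE]

∠ENM = 86°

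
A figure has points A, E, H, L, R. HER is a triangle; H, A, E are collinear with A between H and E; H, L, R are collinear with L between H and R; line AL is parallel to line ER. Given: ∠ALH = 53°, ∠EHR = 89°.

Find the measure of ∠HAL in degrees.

1. ∠ERH = 53°  [AL∥ER, corresponding at L]
2. ∠HER = 38°  [△HER]
3. ∠HAL = 38°  [AL∥ER, corresponding at A]

∠HAL = 38°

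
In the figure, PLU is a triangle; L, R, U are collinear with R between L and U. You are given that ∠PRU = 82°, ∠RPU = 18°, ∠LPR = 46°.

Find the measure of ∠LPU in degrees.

1. ∠PUR = 80°  [△PRU]
2. ∠LRP = 98°  [linear pair at R on LU]
3. ∠PLR = 36°  [△PLR]
4. ∠LUP = 80°  [R on ray UL]
5. ∠PLU = 36°  [R on ray LU]
6. ∠LPU = 64°  [△PLU]

∠LPU = 64°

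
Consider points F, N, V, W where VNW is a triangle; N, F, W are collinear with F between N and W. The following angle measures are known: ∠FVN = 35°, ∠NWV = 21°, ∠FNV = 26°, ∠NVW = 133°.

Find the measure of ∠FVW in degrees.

∠FVW = 98°

1. ∠NFV = 119°  [△VNF]
2. ∠FWV = 21°  [F on ray WN]
3. ∠VFW = 61°  [linear pair at F on NW]
4. ∠FVW = 98°  [△VFW]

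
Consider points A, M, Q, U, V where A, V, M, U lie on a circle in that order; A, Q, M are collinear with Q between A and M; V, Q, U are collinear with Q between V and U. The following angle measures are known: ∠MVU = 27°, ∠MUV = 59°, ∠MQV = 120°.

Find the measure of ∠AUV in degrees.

∠AUV = 33°

1. ∠MAU = 27°  [same arc MU]
2. ∠AQU = 120°  [vertical angles at Q]
3. ∠AUV = 33°  [△AQU]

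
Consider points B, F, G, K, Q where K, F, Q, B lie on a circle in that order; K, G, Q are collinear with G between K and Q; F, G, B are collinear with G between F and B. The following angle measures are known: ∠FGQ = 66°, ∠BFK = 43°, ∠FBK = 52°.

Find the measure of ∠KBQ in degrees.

1. ∠BGK = 66°  [vertical angles at G]
2. ∠BQK = 43°  [same arc KB]
3. ∠BKQ = 62°  [△KGB]
4. ∠KBQ = 75°  [△KQB]

∠KBQ = 75°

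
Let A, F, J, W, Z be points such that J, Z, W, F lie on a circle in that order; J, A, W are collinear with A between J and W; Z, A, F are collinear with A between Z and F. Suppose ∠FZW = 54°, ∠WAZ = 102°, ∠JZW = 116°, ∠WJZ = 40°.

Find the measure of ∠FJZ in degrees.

∠FJZ = 94°

1. ∠FJW = 54°  [same arc WF]
2. ∠FAJ = 102°  [vertical angles at A]
3. ∠JAZ = 78°  [linear pair at A on JW]
4. ∠FZJ = 62°  [△JAZ]
5. ∠JFZ = 24°  [△JAF]
6. ∠FJZ = 94°  [△JZF]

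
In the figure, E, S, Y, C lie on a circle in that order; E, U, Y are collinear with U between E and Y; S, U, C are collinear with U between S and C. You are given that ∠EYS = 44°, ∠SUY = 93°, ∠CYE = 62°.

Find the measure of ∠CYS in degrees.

1. ∠ECS = 44°  [same arc ES]
2. ∠CSE = 62°  [same arc EC]
3. ∠CES = 74°  [△ESC]
4. ∠CYS = 106°  [cyclic ESYC, opposite ∠E+∠Y]

∠CYS = 106°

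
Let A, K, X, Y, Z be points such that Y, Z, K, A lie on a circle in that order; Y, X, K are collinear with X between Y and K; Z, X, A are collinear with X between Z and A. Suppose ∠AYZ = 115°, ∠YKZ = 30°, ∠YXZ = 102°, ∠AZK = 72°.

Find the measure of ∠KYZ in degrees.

∠KYZ = 43°

1. ∠AKZ = 65°  [cyclic YZKA, opposite ∠Y+∠K]
2. ∠KAZ = 43°  [△ZKA]
3. ∠KYZ = 43°  [same arc ZK]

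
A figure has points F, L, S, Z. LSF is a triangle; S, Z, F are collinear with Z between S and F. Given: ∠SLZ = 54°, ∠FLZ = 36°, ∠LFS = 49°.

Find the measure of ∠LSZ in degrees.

1. ∠LFZ = 49°  [Z on ray FS]
2. ∠FZL = 95°  [△LZF]
3. ∠LZS = 85°  [linear pair at Z on SF]
4. ∠LSZ = 41°  [△LSZ]

∠LSZ = 41°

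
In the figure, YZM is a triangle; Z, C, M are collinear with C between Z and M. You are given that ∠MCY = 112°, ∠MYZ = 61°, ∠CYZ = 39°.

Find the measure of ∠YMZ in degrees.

1. ∠YCZ = 68°  [linear pair at C on ZM]
2. ∠CZY = 73°  [△YZC]
3. ∠MZY = 73°  [C on ray ZM]
4. ∠YMZ = 46°  [△YZM]

∠YMZ = 46°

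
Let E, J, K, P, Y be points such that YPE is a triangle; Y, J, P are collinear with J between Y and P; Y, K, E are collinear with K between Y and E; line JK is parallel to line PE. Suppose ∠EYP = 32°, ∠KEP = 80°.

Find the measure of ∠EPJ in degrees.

∠EPJ = 68°

1. ∠PEY = 80°  [K on ray EY]
2. ∠EPY = 68°  [△YPE]
3. ∠EPJ = 68°  [J on ray PY]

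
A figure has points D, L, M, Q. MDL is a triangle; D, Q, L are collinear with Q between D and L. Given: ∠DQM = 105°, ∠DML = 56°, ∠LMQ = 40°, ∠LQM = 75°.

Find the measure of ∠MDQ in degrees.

1. ∠MLQ = 65°  [△MQL]
2. ∠DLM = 65°  [Q on ray LD]
3. ∠LDM = 59°  [△MDL]
4. ∠MDQ = 59°  [Q on ray DL]

∠MDQ = 59°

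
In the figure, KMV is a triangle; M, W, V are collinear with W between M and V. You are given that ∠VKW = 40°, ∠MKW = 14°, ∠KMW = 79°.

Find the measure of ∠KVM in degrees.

∠KVM = 47°

1. ∠KWM = 87°  [△KMW]
2. ∠KWV = 93°  [linear pair at W on MV]
3. ∠KVW = 47°  [△KWV]
4. ∠KVM = 47°  [W on ray VM]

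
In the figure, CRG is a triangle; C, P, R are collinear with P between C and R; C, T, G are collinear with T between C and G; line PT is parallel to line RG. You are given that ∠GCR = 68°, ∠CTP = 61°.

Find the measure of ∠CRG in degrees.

∠CRG = 51°

1. ∠PCT = 68°  [P on CR, T on CG]
2. ∠CPT = 51°  [△CPT]
3. ∠CRG = 51°  [PT∥RG, corresponding at P]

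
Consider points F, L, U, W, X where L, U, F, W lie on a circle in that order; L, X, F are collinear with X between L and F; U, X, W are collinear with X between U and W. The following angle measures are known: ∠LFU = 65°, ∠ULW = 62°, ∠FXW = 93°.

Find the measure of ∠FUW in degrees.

∠FUW = 28°

1. ∠LWU = 65°  [same arc LU]
2. ∠LXW = 87°  [linear pair at X on LF]
3. ∠FLW = 28°  [△LXW]
4. ∠FUW = 28°  [same arc FW]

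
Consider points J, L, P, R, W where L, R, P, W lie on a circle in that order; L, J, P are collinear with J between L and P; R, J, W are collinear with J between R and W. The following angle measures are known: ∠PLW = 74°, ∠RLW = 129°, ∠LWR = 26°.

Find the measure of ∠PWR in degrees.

∠PWR = 55°

1. ∠PRW = 74°  [same arc PW]
2. ∠RPW = 51°  [cyclic LRPW, opposite ∠L+∠P]
3. ∠PWR = 55°  [△RPW]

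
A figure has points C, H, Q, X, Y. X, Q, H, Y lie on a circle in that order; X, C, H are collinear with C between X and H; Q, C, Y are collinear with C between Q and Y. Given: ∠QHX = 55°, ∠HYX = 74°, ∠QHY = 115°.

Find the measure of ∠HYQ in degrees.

∠HYQ = 19°

1. ∠HQX = 106°  [cyclic XQHY, opposite ∠Q+∠Y]
2. ∠HXQ = 19°  [△XQH]
3. ∠HYQ = 19°  [same arc QH]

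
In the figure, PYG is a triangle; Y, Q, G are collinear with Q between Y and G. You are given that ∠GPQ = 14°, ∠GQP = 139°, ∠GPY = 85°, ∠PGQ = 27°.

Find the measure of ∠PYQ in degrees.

1. ∠PGY = 27°  [Q on ray GY]
2. ∠GYP = 68°  [△PYG]
3. ∠PYQ = 68°  [Q on ray YG]

∠PYQ = 68°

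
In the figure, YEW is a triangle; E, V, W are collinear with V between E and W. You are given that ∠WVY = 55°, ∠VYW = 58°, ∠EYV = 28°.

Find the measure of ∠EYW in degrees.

1. ∠VWY = 67°  [△YVW]
2. ∠EVY = 125°  [linear pair at V on EW]
3. ∠VEY = 27°  [△YEV]
4. ∠EWY = 67°  [V on ray WE]
5. ∠WEY = 27°  [V on ray EW]
6. ∠EYW = 86°  [△YEW]

∠EYW = 86°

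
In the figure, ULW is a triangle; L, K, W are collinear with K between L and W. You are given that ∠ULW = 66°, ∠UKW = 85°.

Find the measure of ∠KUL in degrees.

∠KUL = 19°

1. ∠KLU = 66°  [K on ray LW]
2. ∠LKU = 95°  [linear pair at K on LW]
3. ∠KUL = 19°  [△ULK]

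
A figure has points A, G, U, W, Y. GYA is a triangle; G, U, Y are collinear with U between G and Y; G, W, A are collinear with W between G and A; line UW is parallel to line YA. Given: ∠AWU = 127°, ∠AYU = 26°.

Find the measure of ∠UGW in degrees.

∠UGW = 101°

1. ∠GWU = 53°  [linear pair at W on GA]
2. ∠AYG = 26°  [U on ray YG]
3. ∠GAY = 53°  [UW∥YA, corresponding at W]
4. ∠AGY = 101°  [△GYA]
5. ∠UGW = 101°  [U on GY, W on GA]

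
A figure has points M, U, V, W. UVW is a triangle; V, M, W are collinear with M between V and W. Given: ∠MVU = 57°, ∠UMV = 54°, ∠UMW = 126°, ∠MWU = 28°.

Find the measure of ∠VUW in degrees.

∠VUW = 95°

1. ∠UVW = 57°  [M on ray VW]
2. ∠UWV = 28°  [M on ray WV]
3. ∠VUW = 95°  [△UVW]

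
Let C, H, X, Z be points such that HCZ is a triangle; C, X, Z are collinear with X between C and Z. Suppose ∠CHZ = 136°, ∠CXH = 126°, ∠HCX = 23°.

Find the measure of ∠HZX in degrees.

∠HZX = 21°

1. ∠HCZ = 23°  [X on ray CZ]
2. ∠CZH = 21°  [△HCZ]
3. ∠HZX = 21°  [X on ray ZC]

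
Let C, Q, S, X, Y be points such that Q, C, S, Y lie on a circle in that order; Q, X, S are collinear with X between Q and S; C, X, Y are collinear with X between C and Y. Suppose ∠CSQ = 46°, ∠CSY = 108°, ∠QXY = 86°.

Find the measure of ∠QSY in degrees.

1. ∠CYQ = 46°  [same arc QC]
2. ∠CQY = 72°  [cyclic QCSY, opposite ∠Q+∠S]
3. ∠QCY = 62°  [△QCY]
4. ∠QSY = 62°  [same arc QY]

∠QSY = 62°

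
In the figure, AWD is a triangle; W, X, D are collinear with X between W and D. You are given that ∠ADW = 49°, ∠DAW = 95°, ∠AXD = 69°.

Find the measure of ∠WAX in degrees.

1. ∠AWD = 36°  [△AWD]
2. ∠AXW = 111°  [linear pair at X on WD]
3. ∠AWX = 36°  [X on ray WD]
4. ∠WAX = 33°  [△AWX]

∠WAX = 33°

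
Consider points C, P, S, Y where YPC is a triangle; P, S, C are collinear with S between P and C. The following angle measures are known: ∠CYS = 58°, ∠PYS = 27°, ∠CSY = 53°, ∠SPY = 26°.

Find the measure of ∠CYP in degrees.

∠CYP = 85°

1. ∠SCY = 69°  [△YSC]
2. ∠CPY = 26°  [S on ray PC]
3. ∠PCY = 69°  [S on ray CP]
4. ∠CYP = 85°  [△YPC]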